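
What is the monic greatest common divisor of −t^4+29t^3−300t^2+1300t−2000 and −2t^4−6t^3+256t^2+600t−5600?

By polynomial division,
  −t^4+29t^3−300t^2+1300t−2000 = (1/2)(−2t^4−6t^3+256t^2+600t−5600) + (32t^3−428t^2+1000t+800)
  −2t^4−6t^3+256t^2+600t−5600 = (−(1/16)t−131/128)(32t^3−428t^2+1000t+800) + (−(3825/32)t^2+(26775/16)t−19125/4)
  32t^3−428t^2+1000t+800 = (−(1024/3825)t−128/765)(−(3825/32)t^2+(26775/16)t−19125/4) + (0)
Last nonzero remainder: −(3825/32)t^2+(26775/16)t−19125/4. Dividing through by −3825/32 gives the monic gcd t^2−14t+40.

t^2−14t+40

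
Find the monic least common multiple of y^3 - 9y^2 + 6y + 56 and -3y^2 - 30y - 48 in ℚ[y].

y^4 - y^3 - 66y^2 + 104y + 448

By polynomial division,
  y^3 - 9y^2 + 6y + 56 = (-(1/3)y + 19/3)(-3y^2 - 30y - 48) + (180y + 360)
  -3y^2 - 30y - 48 = (-(1/60)y - 2/15)(180y + 360) + (0)
Last nonzero remainder: 180y + 360. Dividing through by 180 gives the monic gcd y + 2.
Then lcm(f, g) = f·g / gcd(f, g); expanding and making the result monic gives the answer.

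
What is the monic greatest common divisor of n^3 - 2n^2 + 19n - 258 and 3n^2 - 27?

1

Apply the Euclidean algorithm:
  n^3 - 2n^2 + 19n - 258 = ((1/3)n - 2/3)(3n^2 - 27) + (28n - 276)
  3n^2 - 27 = ((3/28)n + 207/196)(28n - 276) + (12960/49)
  28n - 276 = ((343/3240)n - 1127/1080)(12960/49) + (0)
The last nonzero remainder is the constant 12960/49, so the polynomials are coprime and gcd = 1.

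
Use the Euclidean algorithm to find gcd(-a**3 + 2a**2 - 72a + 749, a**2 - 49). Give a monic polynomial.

Euclidean algorithm in ℚ[a]:
  -a**3 + 2a**2 - 72a + 749 = (-a + 2)(a**2 - 49) + (-121a + 847)
  a**2 - 49 = (-(1/121)a - 7/121)(-121a + 847) + (0)
Last nonzero remainder: -121a + 847. Dividing through by -121 gives the monic gcd a - 7.

a - 7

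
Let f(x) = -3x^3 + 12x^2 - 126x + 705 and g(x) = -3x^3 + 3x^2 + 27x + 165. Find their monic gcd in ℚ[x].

Euclidean algorithm in ℚ[x]:
  -3x^3 + 12x^2 - 126x + 705 = (-3x^3 + 3x^2 + 27x + 165) + (9x^2 - 153x + 540)
  -3x^3 + 3x^2 + 27x + 165 = (-(1/3)x - 16/3)(9x^2 - 153x + 540) + (-609x + 3045)
  9x^2 - 153x + 540 = (-(3/203)x + 36/203)(-609x + 3045) + (0)
Last nonzero remainder: -609x + 3045. Dividing through by -609 gives the monic gcd x - 5.

x - 5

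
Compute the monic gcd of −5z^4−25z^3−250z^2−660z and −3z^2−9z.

Apply the Euclidean algorithm:
  −5z^4−25z^3−250z^2−660z = ((5/3)z^2+(10/3)z+220/3)(−3z^2−9z) + (0)
Last nonzero remainder: −3z^2−9z. Dividing through by −3 gives the monic gcd z^2+3z.

z^2+3z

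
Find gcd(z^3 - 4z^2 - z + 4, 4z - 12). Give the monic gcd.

By polynomial division,
  z^3 - 4z^2 - z + 4 = ((1/4)z^2 - (1/4)z - 1)(4z - 12) + (-8)
  4z - 12 = (-(1/2)z + 3/2)(-8) + (0)
The last nonzero remainder is the constant -8, so the polynomials are coprime and gcd = 1.

1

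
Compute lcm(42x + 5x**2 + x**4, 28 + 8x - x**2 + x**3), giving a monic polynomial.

84x + 52x**2 + 5x**3 + 2x**4 + x**5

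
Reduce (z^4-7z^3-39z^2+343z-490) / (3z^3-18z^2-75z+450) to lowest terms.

(z^3-2z^2-49z+98)/(3z^2-3z-90)

By polynomial division,
  z^4-7z^3-39z^2+343z-490 = ((1/3)z-1/3)(3z^3-18z^2-75z+450) + (-20z^2+168z-340)
  3z^3-18z^2-75z+450 = (-(3/20)z-9/25)(-20z^2+168z-340) + (-(1638/25)z+1638/5)
  -20z^2+168z-340 = ((250/819)z-850/819)(-(1638/25)z+1638/5) + (0)
Last nonzero remainder: -(1638/25)z+1638/5. Dividing through by -1638/25 gives the monic gcd z-5.
Cancel z-5 from numerator and denominator to get the reduced form.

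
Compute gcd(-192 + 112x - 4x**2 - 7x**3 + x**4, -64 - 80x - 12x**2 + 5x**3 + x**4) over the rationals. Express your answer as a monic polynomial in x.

-16 + x**2

By polynomial division,
  x**4 - 7x**3 - 4x**2 + 112x - 192 = (x**4 + 5x**3 - 12x**2 - 80x - 64) + (-12x**3 + 8x**2 + 192x - 128)
  x**4 + 5x**3 - 12x**2 - 80x - 64 = (-(1/12)x - 17/36)(-12x**3 + 8x**2 + 192x - 128) + ((70/9)x**2 - 1120/9)
  -12x**3 + 8x**2 + 192x - 128 = (-(54/35)x + 36/35)((70/9)x**2 - 1120/9) + (0)
Last nonzero remainder: (70/9)x**2 - 1120/9. Dividing through by 70/9 gives the monic gcd x**2 - 16.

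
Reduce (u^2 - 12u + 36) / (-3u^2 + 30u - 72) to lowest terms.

(-u + 6)/(3u - 12)

By polynomial division,
  u^2 - 12u + 36 = (-1/3)(-3u^2 + 30u - 72) + (-2u + 12)
  -3u^2 + 30u - 72 = ((3/2)u - 6)(-2u + 12) + (0)
Last nonzero remainder: -2u + 12. Dividing through by -2 gives the monic gcd u - 6.
Cancel u - 6 from numerator and denominator to get the reduced form.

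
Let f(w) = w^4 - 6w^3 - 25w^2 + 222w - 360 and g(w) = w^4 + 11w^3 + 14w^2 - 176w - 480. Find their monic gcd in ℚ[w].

Apply the Euclidean algorithm:
  w^4 - 6w^3 - 25w^2 + 222w - 360 = (w^4 + 11w^3 + 14w^2 - 176w - 480) + (-17w^3 - 39w^2 + 398w + 120)
  w^4 + 11w^3 + 14w^2 - 176w - 480 = (-(1/17)w - 148/289)(-17w^3 - 39w^2 + 398w + 120) + ((5040/289)w^2 + (10080/289)w - 120960/289)
  -17w^3 - 39w^2 + 398w + 120 = (-(4913/5040)w - 289/1008)((5040/289)w^2 + (10080/289)w - 120960/289) + (0)
Last nonzero remainder: (5040/289)w^2 + (10080/289)w - 120960/289. Dividing through by 5040/289 gives the monic gcd w^2 + 2w - 24.

w^2 + 2w - 24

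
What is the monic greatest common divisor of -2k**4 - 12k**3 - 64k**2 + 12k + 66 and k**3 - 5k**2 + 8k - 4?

k - 1

Apply the Euclidean algorithm:
  -2k**4 - 12k**3 - 64k**2 + 12k + 66 = (-2k - 22)(k**3 - 5k**2 + 8k - 4) + (-158k**2 + 180k - 22)
  k**3 - 5k**2 + 8k - 4 = (-(1/158)k + 305/12482)(-158k**2 + 180k - 22) + ((21609/6241)k - 21609/6241)
  -158k**2 + 180k - 22 = (-(986078/21609)k + 137302/21609)((21609/6241)k - 21609/6241) + (0)
Last nonzero remainder: (21609/6241)k - 21609/6241. Dividing through by 21609/6241 gives the monic gcd k - 1.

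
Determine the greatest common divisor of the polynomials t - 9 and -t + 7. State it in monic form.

1

Apply the Euclidean algorithm:
  t - 9 = (-1)(-t + 7) + (-2)
  -t + 7 = ((1/2)t - 7/2)(-2) + (0)
The last nonzero remainder is the constant -2, so the polynomials are coprime and gcd = 1.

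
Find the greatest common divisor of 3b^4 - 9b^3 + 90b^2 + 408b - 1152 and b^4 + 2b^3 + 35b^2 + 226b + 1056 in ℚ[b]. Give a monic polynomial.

Apply the Euclidean algorithm:
  3b^4 - 9b^3 + 90b^2 + 408b - 1152 = (3)(b^4 + 2b^3 + 35b^2 + 226b + 1056) + (-15b^3 - 15b^2 - 270b - 4320)
  b^4 + 2b^3 + 35b^2 + 226b + 1056 = (-(1/15)b - 1/15)(-15b^3 - 15b^2 - 270b - 4320) + (16b^2 - 80b + 768)
  -15b^3 - 15b^2 - 270b - 4320 = (-(15/16)b - 45/8)(16b^2 - 80b + 768) + (0)
Last nonzero remainder: 16b^2 - 80b + 768. Dividing through by 16 gives the monic gcd b^2 - 5b + 48.

b^2 - 5b + 48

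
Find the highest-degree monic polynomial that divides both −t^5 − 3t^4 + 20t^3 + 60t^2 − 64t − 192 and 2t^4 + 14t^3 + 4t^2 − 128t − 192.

t^2 + 6t + 8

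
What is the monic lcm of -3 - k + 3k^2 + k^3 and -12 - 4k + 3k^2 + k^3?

12 + 4k - 15k^2 - 5k^3 + 3k^4 + k^5

Apply the Euclidean algorithm:
  k^3 + 3k^2 - k - 3 = (k^3 + 3k^2 - 4k - 12) + (3k + 9)
  k^3 + 3k^2 - 4k - 12 = ((1/3)k^2 - 4/3)(3k + 9) + (0)
Last nonzero remainder: 3k + 9. Dividing through by 3 gives the monic gcd k + 3.
Then lcm(f, g) = f·g / gcd(f, g); expanding and making the result monic gives the answer.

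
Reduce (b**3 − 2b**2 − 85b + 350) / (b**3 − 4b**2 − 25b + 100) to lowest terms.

Apply the Euclidean algorithm:
  b**3 − 2b**2 − 85b + 350 = (b**3 − 4b**2 − 25b + 100) + (2b**2 − 60b + 250)
  b**3 − 4b**2 − 25b + 100 = ((1/2)b + 13)(2b**2 − 60b + 250) + (630b − 3150)
  2b**2 − 60b + 250 = ((1/315)b − 5/63)(630b − 3150) + (0)
Last nonzero remainder: 630b − 3150. Dividing through by 630 gives the monic gcd b − 5.
Cancel b − 5 from numerator and denominator to get the reduced form.

(b**2 + 3b − 70)/(b**2 + b − 20)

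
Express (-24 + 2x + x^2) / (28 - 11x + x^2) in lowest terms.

Apply the Euclidean algorithm:
  x^2 + 2x - 24 = (x^2 - 11x + 28) + (13x - 52)
  x^2 - 11x + 28 = ((1/13)x - 7/13)(13x - 52) + (0)
Last nonzero remainder: 13x - 52. Dividing through by 13 gives the monic gcd x - 4.
Cancel x - 4 from numerator and denominator to get the reduced form.

(6 + x)/(-7 + x)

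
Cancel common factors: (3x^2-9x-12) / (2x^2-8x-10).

(3x-12)/(2x-10)

Repeated division with remainder:
  3x^2-9x-12 = (3/2)(2x^2-8x-10) + (3x+3)
  2x^2-8x-10 = ((2/3)x-10/3)(3x+3) + (0)
Last nonzero remainder: 3x+3. Dividing through by 3 gives the monic gcd x+1.
Cancel x+1 from numerator and denominator to get the reduced form.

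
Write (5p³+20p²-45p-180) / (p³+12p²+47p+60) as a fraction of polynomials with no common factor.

By polynomial division,
  5p³+20p²-45p-180 = (5)(p³+12p²+47p+60) + (-40p²-280p-480)
  p³+12p²+47p+60 = (-(1/40)p-1/8)(-40p²-280p-480) + (0)
Last nonzero remainder: -40p²-280p-480. Dividing through by -40 gives the monic gcd p²+7p+12.
Cancel p²+7p+12 from numerator and denominator to get the reduced form.

(5p-15)/(p+5)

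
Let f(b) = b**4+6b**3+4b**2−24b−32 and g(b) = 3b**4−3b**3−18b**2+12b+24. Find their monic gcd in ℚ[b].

b**2−4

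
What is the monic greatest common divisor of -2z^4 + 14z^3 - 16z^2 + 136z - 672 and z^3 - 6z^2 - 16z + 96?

z^2 - 10z + 24

Repeated division with remainder:
  -2z^4 + 14z^3 - 16z^2 + 136z - 672 = (-2z + 2)(z^3 - 6z^2 - 16z + 96) + (-36z^2 + 360z - 864)
  z^3 - 6z^2 - 16z + 96 = (-(1/36)z - 1/9)(-36z^2 + 360z - 864) + (0)
Last nonzero remainder: -36z^2 + 360z - 864. Dividing through by -36 gives the monic gcd z^2 - 10z + 24.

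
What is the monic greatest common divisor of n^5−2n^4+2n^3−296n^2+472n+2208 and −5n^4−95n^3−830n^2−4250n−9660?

n^2+6n+46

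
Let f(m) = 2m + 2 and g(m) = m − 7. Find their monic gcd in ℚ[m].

By polynomial division,
  2m + 2 = (2)(m − 7) + (16)
  m − 7 = ((1/16)m − 7/16)(16) + (0)
The last nonzero remainder is the constant 16, so the polynomials are coprime and gcd = 1.

1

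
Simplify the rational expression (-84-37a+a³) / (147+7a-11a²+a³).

(4+a)/(-7+a)

Repeated division with remainder:
  a³-37a-84 = (a³-11a²+7a+147) + (11a²-44a-231)
  a³-11a²+7a+147 = ((1/11)a-7/11)(11a²-44a-231) + (0)
Last nonzero remainder: 11a²-44a-231. Dividing through by 11 gives the monic gcd a²-4a-21.
Cancel a²-4a-21 from numerator and denominator to get the reduced form.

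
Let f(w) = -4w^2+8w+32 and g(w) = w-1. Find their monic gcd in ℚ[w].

By polynomial division,
  -4w^2+8w+32 = (-4w+4)(w-1) + (36)
  w-1 = ((1/36)w-1/36)(36) + (0)
The last nonzero remainder is the constant 36, so the polynomials are coprime and gcd = 1.

1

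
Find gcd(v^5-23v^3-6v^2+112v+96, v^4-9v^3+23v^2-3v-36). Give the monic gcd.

v^3-6v^2+5v+12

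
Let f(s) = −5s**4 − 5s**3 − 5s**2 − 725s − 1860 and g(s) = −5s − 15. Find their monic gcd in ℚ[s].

Apply the Euclidean algorithm:
  −5s**4 − 5s**3 − 5s**2 − 725s − 1860 = (s**3 − 2s**2 + 7s + 124)(−5s − 15) + (0)
Last nonzero remainder: −5s − 15. Dividing through by −5 gives the monic gcd s + 3.

s + 3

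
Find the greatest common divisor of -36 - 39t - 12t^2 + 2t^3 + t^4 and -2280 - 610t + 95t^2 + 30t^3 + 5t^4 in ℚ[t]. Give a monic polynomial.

-12 - t + t^2

Apply the Euclidean algorithm:
  t^4 + 2t^3 - 12t^2 - 39t - 36 = (1/5)(5t^4 + 30t^3 + 95t^2 - 610t - 2280) + (-4t^3 - 31t^2 + 83t + 420)
  5t^4 + 30t^3 + 95t^2 - 610t - 2280 = (-(5/4)t + 35/16)(-4t^3 - 31t^2 + 83t + 420) + ((4265/16)t^2 - (4265/16)t - 12795/4)
  -4t^3 - 31t^2 + 83t + 420 = (-(64/4265)t - 112/853)((4265/16)t^2 - (4265/16)t - 12795/4) + (0)
Last nonzero remainder: (4265/16)t^2 - (4265/16)t - 12795/4. Dividing through by 4265/16 gives the monic gcd t^2 - t - 12.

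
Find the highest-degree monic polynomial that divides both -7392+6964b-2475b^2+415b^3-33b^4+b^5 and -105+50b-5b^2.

21-10b+b^2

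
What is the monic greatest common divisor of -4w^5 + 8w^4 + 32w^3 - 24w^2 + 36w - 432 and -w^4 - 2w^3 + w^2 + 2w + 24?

Repeated division with remainder:
  -4w^5 + 8w^4 + 32w^3 - 24w^2 + 36w - 432 = (4w - 16)(-w^4 - 2w^3 + w^2 + 2w + 24) + (-4w^3 - 16w^2 - 28w - 48)
  -w^4 - 2w^3 + w^2 + 2w + 24 = ((1/4)w - 1/2)(-4w^3 - 16w^2 - 28w - 48) + (0)
Last nonzero remainder: -4w^3 - 16w^2 - 28w - 48. Dividing through by -4 gives the monic gcd w^3 + 4w^2 + 7w + 12.

w^3 + 4w^2 + 7w + 12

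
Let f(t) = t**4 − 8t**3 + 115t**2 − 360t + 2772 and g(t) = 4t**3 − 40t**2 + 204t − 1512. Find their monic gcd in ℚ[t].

t**2 − t + 42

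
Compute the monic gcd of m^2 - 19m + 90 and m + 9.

1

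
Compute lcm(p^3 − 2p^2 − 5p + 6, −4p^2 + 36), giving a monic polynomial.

p^4 + p^3 − 11p^2 − 9p + 18

Repeated division with remainder:
  p^3 − 2p^2 − 5p + 6 = (−(1/4)p + 1/2)(−4p^2 + 36) + (4p − 12)
  −4p^2 + 36 = (−p − 3)(4p − 12) + (0)
Last nonzero remainder: 4p − 12. Dividing through by 4 gives the monic gcd p − 3.
Then lcm(f, g) = f·g / gcd(f, g); expanding and making the result monic gives the answer.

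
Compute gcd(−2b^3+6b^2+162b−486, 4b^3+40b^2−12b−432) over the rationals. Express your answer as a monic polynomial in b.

b^2+6b−27

Repeated division with remainder:
  −2b^3+6b^2+162b−486 = (−1/2)(4b^3+40b^2−12b−432) + (26b^2+156b−702)
  4b^3+40b^2−12b−432 = ((2/13)b+8/13)(26b^2+156b−702) + (0)
Last nonzero remainder: 26b^2+156b−702. Dividing through by 26 gives the monic gcd b^2+6b−27.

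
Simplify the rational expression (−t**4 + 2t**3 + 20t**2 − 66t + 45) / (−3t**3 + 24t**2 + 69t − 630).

Repeated division with remainder:
  −t**4 + 2t**3 + 20t**2 − 66t + 45 = ((1/3)t + 2)(−3t**3 + 24t**2 + 69t − 630) + (−51t**2 + 6t + 1305)
  −3t**3 + 24t**2 + 69t − 630 = ((1/17)t − 134/289)(−51t**2 + 6t + 1305) + (−(1440/289)t − 7200/289)
  −51t**2 + 6t + 1305 = ((4913/480)t − 8381/160)(−(1440/289)t − 7200/289) + (0)
Last nonzero remainder: −(1440/289)t − 7200/289. Dividing through by −1440/289 gives the monic gcd t + 5.
Cancel t + 5 from numerator and denominator to get the reduced form.

(t**3 − 7t**2 + 15t − 9)/(3t**2 − 39t + 126)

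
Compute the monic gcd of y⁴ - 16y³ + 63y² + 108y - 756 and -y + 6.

y - 6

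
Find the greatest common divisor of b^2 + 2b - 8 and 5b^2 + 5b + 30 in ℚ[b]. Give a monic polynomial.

1

By polynomial division,
  b^2 + 2b - 8 = (1/5)(5b^2 + 5b + 30) + (b - 14)
  5b^2 + 5b + 30 = (5b + 75)(b - 14) + (1080)
  b - 14 = ((1/1080)b - 7/540)(1080) + (0)
The last nonzero remainder is the constant 1080, so the polynomials are coprime and gcd = 1.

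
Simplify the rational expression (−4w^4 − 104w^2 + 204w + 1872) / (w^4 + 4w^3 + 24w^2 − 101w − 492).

(−4w^2 − 4w − 156)/(w^2 + 5w + 41)

Apply the Euclidean algorithm:
  −4w^4 − 104w^2 + 204w + 1872 = (−4)(w^4 + 4w^3 + 24w^2 − 101w − 492) + (16w^3 − 8w^2 − 200w − 96)
  w^4 + 4w^3 + 24w^2 − 101w − 492 = ((1/16)w + 9/32)(16w^3 − 8w^2 − 200w − 96) + ((155/4)w^2 − (155/4)w − 465)
  16w^3 − 8w^2 − 200w − 96 = ((64/155)w + 32/155)((155/4)w^2 − (155/4)w − 465) + (0)
Last nonzero remainder: (155/4)w^2 − (155/4)w − 465. Dividing through by 155/4 gives the monic gcd w^2 − w − 12.
Cancel w^2 − w − 12 from numerator and denominator to get the reduced form.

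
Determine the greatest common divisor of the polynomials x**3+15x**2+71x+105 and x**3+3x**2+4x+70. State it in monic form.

x+5

Repeated division with remainder:
  x**3+15x**2+71x+105 = (x**3+3x**2+4x+70) + (12x**2+67x+35)
  x**3+3x**2+4x+70 = ((1/12)x-31/144)(12x**2+67x+35) + ((2233/144)x+11165/144)
  12x**2+67x+35 = ((1728/2233)x+144/319)((2233/144)x+11165/144) + (0)
Last nonzero remainder: (2233/144)x+11165/144. Dividing through by 2233/144 gives the monic gcd x+5.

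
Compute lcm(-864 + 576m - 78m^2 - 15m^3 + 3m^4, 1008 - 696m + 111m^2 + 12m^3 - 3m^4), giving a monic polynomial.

Apply the Euclidean algorithm:
  3m^4 - 15m^3 - 78m^2 + 576m - 864 = (-1)(-3m^4 + 12m^3 + 111m^2 - 696m + 1008) + (-3m^3 + 33m^2 - 120m + 144)
  -3m^4 + 12m^3 + 111m^2 - 696m + 1008 = (m + 7)(-3m^3 + 33m^2 - 120m + 144) + (0)
Last nonzero remainder: -3m^3 + 33m^2 - 120m + 144. Dividing through by -3 gives the monic gcd m^3 - 11m^2 + 40m - 48.
Then lcm(f, g) = f·g / gcd(f, g); expanding and making the result monic gives the answer.

-2016 + 1056m + 10m^2 - 61m^3 + 2m^4 + m^5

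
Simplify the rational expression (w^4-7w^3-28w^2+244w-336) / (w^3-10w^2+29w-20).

Apply the Euclidean algorithm:
  w^4-7w^3-28w^2+244w-336 = (w+3)(w^3-10w^2+29w-20) + (-27w^2+177w-276)
  w^3-10w^2+29w-20 = (-(1/27)w+31/243)(-27w^2+177w-276) + (-(308/81)w+1232/81)
  -27w^2+177w-276 = ((2187/308)w-5589/308)(-(308/81)w+1232/81) + (0)
Last nonzero remainder: -(308/81)w+1232/81. Dividing through by -308/81 gives the monic gcd w-4.
Cancel w-4 from numerator and denominator to get the reduced form.

(w^3-3w^2-40w+84)/(w^2-6w+5)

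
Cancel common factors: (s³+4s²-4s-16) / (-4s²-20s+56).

(-s²-6s-8)/(4s+28)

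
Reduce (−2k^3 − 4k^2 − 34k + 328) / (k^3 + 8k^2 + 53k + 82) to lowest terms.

(−2k + 8)/(k + 2)

By polynomial division,
  −2k^3 − 4k^2 − 34k + 328 = (−2)(k^3 + 8k^2 + 53k + 82) + (12k^2 + 72k + 492)
  k^3 + 8k^2 + 53k + 82 = ((1/12)k + 1/6)(12k^2 + 72k + 492) + (0)
Last nonzero remainder: 12k^2 + 72k + 492. Dividing through by 12 gives the monic gcd k^2 + 6k + 41.
Cancel k^2 + 6k + 41 from numerator and denominator to get the reduced form.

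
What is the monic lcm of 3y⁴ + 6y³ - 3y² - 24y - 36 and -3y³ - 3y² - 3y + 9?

Euclidean algorithm in ℚ[y]:
  3y⁴ + 6y³ - 3y² - 24y - 36 = (-y - 1)(-3y³ - 3y² - 3y + 9) + (-9y² - 18y - 27)
  -3y³ - 3y² - 3y + 9 = ((1/3)y - 1/3)(-9y² - 18y - 27) + (0)
Last nonzero remainder: -9y² - 18y - 27. Dividing through by -9 gives the monic gcd y² + 2y + 3.
Then lcm(f, g) = f·g / gcd(f, g); expanding and making the result monic gives the answer.

y⁵ + y⁴ - 3y³ - 7y² - 4y + 12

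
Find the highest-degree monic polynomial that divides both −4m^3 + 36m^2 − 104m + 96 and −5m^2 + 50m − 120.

Repeated division with remainder:
  −4m^3 + 36m^2 − 104m + 96 = ((4/5)m + 4/5)(−5m^2 + 50m − 120) + (−48m + 192)
  −5m^2 + 50m − 120 = ((5/48)m − 5/8)(−48m + 192) + (0)
Last nonzero remainder: −48m + 192. Dividing through by −48 gives the monic gcd m − 4.

m − 4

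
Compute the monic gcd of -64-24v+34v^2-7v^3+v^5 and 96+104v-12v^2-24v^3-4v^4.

-8-6v+3v^2+v^3

Euclidean algorithm in ℚ[v]:
  v^5-7v^3+34v^2-24v-64 = (-(1/4)v+3/2)(-4v^4-24v^3-12v^2+104v+96) + (26v^3+78v^2-156v-208)
  -4v^4-24v^3-12v^2+104v+96 = (-(2/13)v-6/13)(26v^3+78v^2-156v-208) + (0)
Last nonzero remainder: 26v^3+78v^2-156v-208. Dividing through by 26 gives the monic gcd v^3+3v^2-6v-8.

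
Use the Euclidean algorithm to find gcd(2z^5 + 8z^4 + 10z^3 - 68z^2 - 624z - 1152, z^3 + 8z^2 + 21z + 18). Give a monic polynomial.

z^2 + 6z + 9

By polynomial division,
  2z^5 + 8z^4 + 10z^3 - 68z^2 - 624z - 1152 = (2z^2 - 8z + 32)(z^3 + 8z^2 + 21z + 18) + (-192z^2 - 1152z - 1728)
  z^3 + 8z^2 + 21z + 18 = (-(1/192)z - 1/96)(-192z^2 - 1152z - 1728) + (0)
Last nonzero remainder: -192z^2 - 1152z - 1728. Dividing through by -192 gives the monic gcd z^2 + 6z + 9.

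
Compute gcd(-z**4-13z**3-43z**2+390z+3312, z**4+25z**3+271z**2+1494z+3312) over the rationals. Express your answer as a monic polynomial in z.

z**3+19z**2+157z+552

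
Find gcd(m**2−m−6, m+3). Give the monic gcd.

Apply the Euclidean algorithm:
  m**2−m−6 = (m−4)(m+3) + (6)
  m+3 = ((1/6)m+1/2)(6) + (0)
The last nonzero remainder is the constant 6, so the polynomials are coprime and gcd = 1.

1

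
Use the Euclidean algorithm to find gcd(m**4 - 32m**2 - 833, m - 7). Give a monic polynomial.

Euclidean algorithm in ℚ[m]:
  m**4 - 32m**2 - 833 = (m**3 + 7m**2 + 17m + 119)(m - 7) + (0)
The last nonzero remainder m - 7 is already monic.

m - 7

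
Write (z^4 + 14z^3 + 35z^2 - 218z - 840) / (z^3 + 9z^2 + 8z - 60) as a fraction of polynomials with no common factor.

(z^2 + 3z - 28)/(z - 2)

Euclidean algorithm in ℚ[z]:
  z^4 + 14z^3 + 35z^2 - 218z - 840 = (z + 5)(z^3 + 9z^2 + 8z - 60) + (-18z^2 - 198z - 540)
  z^3 + 9z^2 + 8z - 60 = (-(1/18)z + 1/9)(-18z^2 - 198z - 540) + (0)
Last nonzero remainder: -18z^2 - 198z - 540. Dividing through by -18 gives the monic gcd z^2 + 11z + 30.
Cancel z^2 + 11z + 30 from numerator and denominator to get the reduced form.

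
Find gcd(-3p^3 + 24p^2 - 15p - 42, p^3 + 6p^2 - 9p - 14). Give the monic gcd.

p^2 - p - 2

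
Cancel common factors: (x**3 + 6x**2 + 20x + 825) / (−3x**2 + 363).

(−x**2 + 5x − 75)/(3x − 33)

Euclidean algorithm in ℚ[x]:
  x**3 + 6x**2 + 20x + 825 = (−(1/3)x − 2)(−3x**2 + 363) + (141x + 1551)
  −3x**2 + 363 = (−(1/47)x + 11/47)(141x + 1551) + (0)
Last nonzero remainder: 141x + 1551. Dividing through by 141 gives the monic gcd x + 11.
Cancel x + 11 from numerator and denominator to get the reduced form.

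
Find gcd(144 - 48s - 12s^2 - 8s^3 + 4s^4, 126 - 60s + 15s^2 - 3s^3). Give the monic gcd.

By polynomial division,
  4s^4 - 8s^3 - 12s^2 - 48s + 144 = (-(4/3)s - 4)(-3s^3 + 15s^2 - 60s + 126) + (-32s^2 - 120s + 648)
  -3s^3 + 15s^2 - 60s + 126 = ((3/32)s - 105/128)(-32s^2 - 120s + 648) + (-(3507/16)s + 10521/16)
  -32s^2 - 120s + 648 = ((512/3507)s + 1152/1169)(-(3507/16)s + 10521/16) + (0)
Last nonzero remainder: -(3507/16)s + 10521/16. Dividing through by -3507/16 gives the monic gcd s - 3.

-3 + s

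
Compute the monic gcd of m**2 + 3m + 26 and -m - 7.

1

By polynomial division,
  m**2 + 3m + 26 = (-m + 4)(-m - 7) + (54)
  -m - 7 = (-(1/54)m - 7/54)(54) + (0)
The last nonzero remainder is the constant 54, so the polynomials are coprime and gcd = 1.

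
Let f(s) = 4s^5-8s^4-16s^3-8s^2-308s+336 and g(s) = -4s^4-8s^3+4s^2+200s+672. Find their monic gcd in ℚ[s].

s^2-s-12

Apply the Euclidean algorithm:
  4s^5-8s^4-16s^3-8s^2-308s+336 = (-s+4)(-4s^4-8s^3+4s^2+200s+672) + (20s^3+176s^2-436s-2352)
  -4s^4-8s^3+4s^2+200s+672 = (-(1/5)s+34/25)(20s^3+176s^2-436s-2352) + (-(8064/25)s^2+(8064/25)s+96768/25)
  20s^3+176s^2-436s-2352 = (-(125/2016)s-175/288)(-(8064/25)s^2+(8064/25)s+96768/25) + (0)
Last nonzero remainder: -(8064/25)s^2+(8064/25)s+96768/25. Dividing through by -8064/25 gives the monic gcd s^2-s-12.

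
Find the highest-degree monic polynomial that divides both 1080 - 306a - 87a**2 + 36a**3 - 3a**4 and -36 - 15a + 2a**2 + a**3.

Apply the Euclidean algorithm:
  -3a**4 + 36a**3 - 87a**2 - 306a + 1080 = (-3a + 42)(a**3 + 2a**2 - 15a - 36) + (-216a**2 + 216a + 2592)
  a**3 + 2a**2 - 15a - 36 = (-(1/216)a - 1/72)(-216a**2 + 216a + 2592) + (0)
Last nonzero remainder: -216a**2 + 216a + 2592. Dividing through by -216 gives the monic gcd a**2 - a - 12.

-12 - a + a**2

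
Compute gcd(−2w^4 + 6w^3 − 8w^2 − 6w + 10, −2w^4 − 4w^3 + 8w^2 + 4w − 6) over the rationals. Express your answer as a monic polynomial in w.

w^2 − 1

Repeated division with remainder:
  −2w^4 + 6w^3 − 8w^2 − 6w + 10 = (−2w^4 − 4w^3 + 8w^2 + 4w − 6) + (10w^3 − 16w^2 − 10w + 16)
  −2w^4 − 4w^3 + 8w^2 + 4w − 6 = (−(1/5)w − 18/25)(10w^3 − 16w^2 − 10w + 16) + (−(138/25)w^2 + 138/25)
  10w^3 − 16w^2 − 10w + 16 = (−(125/69)w + 200/69)(−(138/25)w^2 + 138/25) + (0)
Last nonzero remainder: −(138/25)w^2 + 138/25. Dividing through by −138/25 gives the monic gcd w^2 − 1.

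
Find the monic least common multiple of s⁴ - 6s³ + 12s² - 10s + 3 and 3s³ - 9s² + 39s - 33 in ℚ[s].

Repeated division with remainder:
  s⁴ - 6s³ + 12s² - 10s + 3 = ((1/3)s - 1)(3s³ - 9s² + 39s - 33) + (-10s² + 40s - 30)
  3s³ - 9s² + 39s - 33 = (-(3/10)s - 3/10)(-10s² + 40s - 30) + (42s - 42)
  -10s² + 40s - 30 = (-(5/21)s + 5/7)(42s - 42) + (0)
Last nonzero remainder: 42s - 42. Dividing through by 42 gives the monic gcd s - 1.
Then lcm(f, g) = f·g / gcd(f, g); expanding and making the result monic gives the answer.

s⁶ - 8s⁵ + 35s⁴ - 100s³ + 155s² - 116s + 33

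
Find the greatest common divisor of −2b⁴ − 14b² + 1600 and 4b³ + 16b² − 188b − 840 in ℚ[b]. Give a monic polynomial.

By polynomial division,
  −2b⁴ − 14b² + 1600 = (−(1/2)b + 2)(4b³ + 16b² − 188b − 840) + (−140b² − 44b + 3280)
  4b³ + 16b² − 188b − 840 = (−(1/35)b − 129/1225)(−140b² − 44b + 3280) + (−(121176/1225)b − 121176/245)
  −140b² − 44b + 3280 = ((42875/30294)b − 100450/15147)(−(121176/1225)b − 121176/245) + (0)
Last nonzero remainder: −(121176/1225)b − 121176/245. Dividing through by −121176/1225 gives the monic gcd b + 5.

b + 5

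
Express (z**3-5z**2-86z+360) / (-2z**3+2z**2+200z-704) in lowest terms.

By polynomial division,
  z**3-5z**2-86z+360 = (-1/2)(-2z**3+2z**2+200z-704) + (-4z**2+14z+8)
  -2z**3+2z**2+200z-704 = ((1/2)z+5/4)(-4z**2+14z+8) + ((357/2)z-714)
  -4z**2+14z+8 = (-(8/357)z-4/357)((357/2)z-714) + (0)
Last nonzero remainder: (357/2)z-714. Dividing through by 357/2 gives the monic gcd z-4.
Cancel z-4 from numerator and denominator to get the reduced form.

(-z**2+z+90)/(2z**2+6z-176)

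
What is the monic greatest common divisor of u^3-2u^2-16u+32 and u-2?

u-2

By polynomial division,
  u^3-2u^2-16u+32 = (u^2-16)(u-2) + (0)
The last nonzero remainder u-2 is already monic.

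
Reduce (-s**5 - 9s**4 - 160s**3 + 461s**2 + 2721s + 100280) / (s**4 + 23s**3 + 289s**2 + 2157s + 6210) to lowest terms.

(-s**3 - s**2 - 37s + 872)/(s**2 + 15s + 54)

Euclidean algorithm in ℚ[s]:
  -s**5 - 9s**4 - 160s**3 + 461s**2 + 2721s + 100280 = (-s + 14)(s**4 + 23s**3 + 289s**2 + 2157s + 6210) + (-193s**3 - 1428s**2 - 21267s + 13340)
  s**4 + 23s**3 + 289s**2 + 2157s + 6210 = (-(1/193)s - 3011/37249)(-193s**3 - 1428s**2 - 21267s + 13340) + ((2360722/37249)s**2 + (18885776/37249)s + 271483030/37249)
  -193s**3 - 1428s**2 - 21267s + 13340 = (-(7189057/2360722)s + 2160442/1180361)((2360722/37249)s**2 + (18885776/37249)s + 271483030/37249) + (0)
Last nonzero remainder: (2360722/37249)s**2 + (18885776/37249)s + 271483030/37249. Dividing through by 2360722/37249 gives the monic gcd s**2 + 8s + 115.
Cancel s**2 + 8s + 115 from numerator and denominator to get the reduced form.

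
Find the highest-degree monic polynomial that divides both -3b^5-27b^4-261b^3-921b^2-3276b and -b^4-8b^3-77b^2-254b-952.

b^2+5b+28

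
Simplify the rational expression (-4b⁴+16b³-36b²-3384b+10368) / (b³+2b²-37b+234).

(-4b³+52b²-504b+1152)/(b²-7b+26)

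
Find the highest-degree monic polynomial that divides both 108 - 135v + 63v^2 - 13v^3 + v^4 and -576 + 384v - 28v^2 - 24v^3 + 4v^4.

Repeated division with remainder:
  v^4 - 13v^3 + 63v^2 - 135v + 108 = (1/4)(4v^4 - 24v^3 - 28v^2 + 384v - 576) + (-7v^3 + 70v^2 - 231v + 252)
  4v^4 - 24v^3 - 28v^2 + 384v - 576 = (-(4/7)v - 16/7)(-7v^3 + 70v^2 - 231v + 252) + (0)
Last nonzero remainder: -7v^3 + 70v^2 - 231v + 252. Dividing through by -7 gives the monic gcd v^3 - 10v^2 + 33v - 36.

-36 + 33v - 10v^2 + v^3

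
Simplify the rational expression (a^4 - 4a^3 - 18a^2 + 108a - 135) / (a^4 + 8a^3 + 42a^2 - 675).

By polynomial division,
  a^4 - 4a^3 - 18a^2 + 108a - 135 = (a^4 + 8a^3 + 42a^2 - 675) + (-12a^3 - 60a^2 + 108a + 540)
  a^4 + 8a^3 + 42a^2 - 675 = (-(1/12)a - 1/4)(-12a^3 - 60a^2 + 108a + 540) + (36a^2 + 72a - 540)
  -12a^3 - 60a^2 + 108a + 540 = (-(1/3)a - 1)(36a^2 + 72a - 540) + (0)
Last nonzero remainder: 36a^2 + 72a - 540. Dividing through by 36 gives the monic gcd a^2 + 2a - 15.
Cancel a^2 + 2a - 15 from numerator and denominator to get the reduced form.

(a^2 - 6a + 9)/(a^2 + 6a + 45)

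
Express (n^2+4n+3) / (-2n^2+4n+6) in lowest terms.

By polynomial division,
  n^2+4n+3 = (-1/2)(-2n^2+4n+6) + (6n+6)
  -2n^2+4n+6 = (-(1/3)n+1)(6n+6) + (0)
Last nonzero remainder: 6n+6. Dividing through by 6 gives the monic gcd n+1.
Cancel n+1 from numerator and denominator to get the reduced form.

(-n-3)/(2n-6)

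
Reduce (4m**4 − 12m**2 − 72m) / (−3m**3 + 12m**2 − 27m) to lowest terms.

(−4m**3 + 12m + 72)/(3m**2 − 12m + 27)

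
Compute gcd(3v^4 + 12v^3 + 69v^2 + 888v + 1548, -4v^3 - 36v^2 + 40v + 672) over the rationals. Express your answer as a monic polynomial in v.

v + 6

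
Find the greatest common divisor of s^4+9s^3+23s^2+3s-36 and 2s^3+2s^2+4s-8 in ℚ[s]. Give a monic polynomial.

Apply the Euclidean algorithm:
  s^4+9s^3+23s^2+3s-36 = ((1/2)s+4)(2s^3+2s^2+4s-8) + (13s^2-9s-4)
  2s^3+2s^2+4s-8 = ((2/13)s+44/169)(13s^2-9s-4) + ((1176/169)s-1176/169)
  13s^2-9s-4 = ((2197/1176)s+169/294)((1176/169)s-1176/169) + (0)
Last nonzero remainder: (1176/169)s-1176/169. Dividing through by 1176/169 gives the monic gcd s-1.

s-1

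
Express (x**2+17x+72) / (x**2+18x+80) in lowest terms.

Apply the Euclidean algorithm:
  x**2+17x+72 = (x**2+18x+80) + (-x-8)
  x**2+18x+80 = (-x-10)(-x-8) + (0)
Last nonzero remainder: -x-8. Dividing through by -1 gives the monic gcd x+8.
Cancel x+8 from numerator and denominator to get the reduced form.

(x+9)/(x+10)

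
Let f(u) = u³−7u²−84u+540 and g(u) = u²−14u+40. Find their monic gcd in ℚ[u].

By polynomial division,
  u³−7u²−84u+540 = (u+7)(u²−14u+40) + (−26u+260)
  u²−14u+40 = (−(1/26)u+2/13)(−26u+260) + (0)
Last nonzero remainder: −26u+260. Dividing through by −26 gives the monic gcd u−10.

u−10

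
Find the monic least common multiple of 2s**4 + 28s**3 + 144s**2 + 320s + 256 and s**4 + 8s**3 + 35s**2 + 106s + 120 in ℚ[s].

s**6 + 16s**5 + 115s**4 + 514s**3 + 1528s**2 + 2656s + 1920

Euclidean algorithm in ℚ[s]:
  2s**4 + 28s**3 + 144s**2 + 320s + 256 = (2)(s**4 + 8s**3 + 35s**2 + 106s + 120) + (12s**3 + 74s**2 + 108s + 16)
  s**4 + 8s**3 + 35s**2 + 106s + 120 = ((1/12)s + 11/72)(12s**3 + 74s**2 + 108s + 16) + ((529/36)s**2 + (529/6)s + 1058/9)
  12s**3 + 74s**2 + 108s + 16 = ((432/529)s + 72/529)((529/36)s**2 + (529/6)s + 1058/9) + (0)
Last nonzero remainder: (529/36)s**2 + (529/6)s + 1058/9. Dividing through by 529/36 gives the monic gcd s**2 + 6s + 8.
Then lcm(f, g) = f·g / gcd(f, g); expanding and making the result monic gives the answer.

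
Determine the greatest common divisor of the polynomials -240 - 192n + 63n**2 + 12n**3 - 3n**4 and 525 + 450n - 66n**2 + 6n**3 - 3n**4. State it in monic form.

Apply the Euclidean algorithm:
  -3n**4 + 12n**3 + 63n**2 - 192n - 240 = (-3n**4 + 6n**3 - 66n**2 + 450n + 525) + (6n**3 + 129n**2 - 642n - 765)
  -3n**4 + 6n**3 - 66n**2 + 450n + 525 = (-(1/2)n + 47/4)(6n**3 + 129n**2 - 642n - 765) + (-(7611/4)n**2 + 7611n + 38055/4)
  6n**3 + 129n**2 - 642n - 765 = (-(8/2537)n - 204/2537)(-(7611/4)n**2 + 7611n + 38055/4) + (0)
Last nonzero remainder: -(7611/4)n**2 + 7611n + 38055/4. Dividing through by -7611/4 gives the monic gcd n**2 - 4n - 5.

-5 - 4n + n**2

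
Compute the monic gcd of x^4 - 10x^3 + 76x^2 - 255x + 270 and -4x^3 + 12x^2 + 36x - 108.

By polynomial division,
  x^4 - 10x^3 + 76x^2 - 255x + 270 = (-(1/4)x + 7/4)(-4x^3 + 12x^2 + 36x - 108) + (64x^2 - 345x + 459)
  -4x^3 + 12x^2 + 36x - 108 = (-(1/16)x - 153/1024)(64x^2 - 345x + 459) + ((13455/1024)x - 40365/1024)
  64x^2 - 345x + 459 = ((65536/13455)x - 17408/1495)((13455/1024)x - 40365/1024) + (0)
Last nonzero remainder: (13455/1024)x - 40365/1024. Dividing through by 13455/1024 gives the monic gcd x - 3.

x - 3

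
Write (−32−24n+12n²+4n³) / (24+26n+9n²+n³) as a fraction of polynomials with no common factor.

Apply the Euclidean algorithm:
  4n³+12n²−24n−32 = (4)(n³+9n²+26n+24) + (−24n²−128n−128)
  n³+9n²+26n+24 = (−(1/24)n−11/72)(−24n²−128n−128) + ((10/9)n+40/9)
  −24n²−128n−128 = (−(108/5)n−144/5)((10/9)n+40/9) + (0)
Last nonzero remainder: (10/9)n+40/9. Dividing through by 10/9 gives the monic gcd n+4.
Cancel n+4 from numerator and denominator to get the reduced form.

(−8−4n+4n²)/(6+5n+n²)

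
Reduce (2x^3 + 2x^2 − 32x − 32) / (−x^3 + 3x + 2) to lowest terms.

Apply the Euclidean algorithm:
  2x^3 + 2x^2 − 32x − 32 = (−2)(−x^3 + 3x + 2) + (2x^2 − 26x − 28)
  −x^3 + 3x + 2 = (−(1/2)x − 13/2)(2x^2 − 26x − 28) + (−180x − 180)
  2x^2 − 26x − 28 = (−(1/90)x + 7/45)(−180x − 180) + (0)
Last nonzero remainder: −180x − 180. Dividing through by −180 gives the monic gcd x + 1.
Cancel x + 1 from numerator and denominator to get the reduced form.

(−2x^2 + 32)/(x^2 − x − 2)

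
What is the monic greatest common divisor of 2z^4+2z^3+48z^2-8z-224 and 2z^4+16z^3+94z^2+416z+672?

z^2+z+28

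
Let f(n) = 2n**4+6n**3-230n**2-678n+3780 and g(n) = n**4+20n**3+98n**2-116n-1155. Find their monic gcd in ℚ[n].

n**2+4n-21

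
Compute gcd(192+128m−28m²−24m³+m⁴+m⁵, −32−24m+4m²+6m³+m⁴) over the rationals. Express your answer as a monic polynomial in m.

16+20m+8m²+m³

Repeated division with remainder:
  m⁵+m⁴−24m³−28m²+128m+192 = (m−5)(m⁴+6m³+4m²−24m−32) + (2m³+16m²+40m+32)
  m⁴+6m³+4m²−24m−32 = ((1/2)m−1)(2m³+16m²+40m+32) + (0)
Last nonzero remainder: 2m³+16m²+40m+32. Dividing through by 2 gives the monic gcd m³+8m²+20m+16.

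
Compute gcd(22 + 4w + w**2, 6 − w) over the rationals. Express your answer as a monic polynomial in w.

1

Apply the Euclidean algorithm:
  w**2 + 4w + 22 = (−w − 10)(−w + 6) + (82)
  −w + 6 = (−(1/82)w + 3/41)(82) + (0)
The last nonzero remainder is the constant 82, so the polynomials are coprime and gcd = 1.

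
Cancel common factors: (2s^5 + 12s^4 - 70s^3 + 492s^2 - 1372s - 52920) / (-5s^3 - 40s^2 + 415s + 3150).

Apply the Euclidean algorithm:
  2s^5 + 12s^4 - 70s^3 + 492s^2 - 1372s - 52920 = (-(2/5)s^2 + (4/5)s - 128/5)(-5s^3 - 40s^2 + 415s + 3150) + (396s^2 + 6732s + 27720)
  -5s^3 - 40s^2 + 415s + 3150 = (-(5/396)s + 5/44)(396s^2 + 6732s + 27720) + (0)
Last nonzero remainder: 396s^2 + 6732s + 27720. Dividing through by 396 gives the monic gcd s^2 + 17s + 70.
Cancel s^2 + 17s + 70 from numerator and denominator to get the reduced form.

(-2s^3 + 22s^2 - 164s + 756)/(5s - 45)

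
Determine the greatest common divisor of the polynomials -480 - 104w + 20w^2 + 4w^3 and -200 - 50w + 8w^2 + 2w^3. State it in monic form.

Repeated division with remainder:
  4w^3 + 20w^2 - 104w - 480 = (2)(2w^3 + 8w^2 - 50w - 200) + (4w^2 - 4w - 80)
  2w^3 + 8w^2 - 50w - 200 = ((1/2)w + 5/2)(4w^2 - 4w - 80) + (0)
Last nonzero remainder: 4w^2 - 4w - 80. Dividing through by 4 gives the monic gcd w^2 - w - 20.

-20 - w + w^2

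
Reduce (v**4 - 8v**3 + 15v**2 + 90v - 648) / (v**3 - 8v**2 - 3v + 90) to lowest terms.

By polynomial division,
  v**4 - 8v**3 + 15v**2 + 90v - 648 = (v)(v**3 - 8v**2 - 3v + 90) + (18v**2 - 648)
  v**3 - 8v**2 - 3v + 90 = ((1/18)v - 4/9)(18v**2 - 648) + (33v - 198)
  18v**2 - 648 = ((6/11)v + 36/11)(33v - 198) + (0)
Last nonzero remainder: 33v - 198. Dividing through by 33 gives the monic gcd v - 6.
Cancel v - 6 from numerator and denominator to get the reduced form.

(v**3 - 2v**2 + 3v + 108)/(v**2 - 2v - 15)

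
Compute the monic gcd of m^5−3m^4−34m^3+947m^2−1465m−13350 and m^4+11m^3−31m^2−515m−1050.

Repeated division with remainder:
  m^5−3m^4−34m^3+947m^2−1465m−13350 = (m−14)(m^4+11m^3−31m^2−515m−1050) + (151m^3+1028m^2−7625m−28050)
  m^4+11m^3−31m^2−515m−1050 = ((1/151)m+633/22801)(151m^3+1028m^2−7625m−28050) + (−(206180/22801)m^2−(2680340/22801)m−6185400/22801)
  151m^3+1028m^2−7625m−28050 = (−(3442951/206180)m+4263787/41236)(−(206180/22801)m^2−(2680340/22801)m−6185400/22801) + (0)
Last nonzero remainder: −(206180/22801)m^2−(2680340/22801)m−6185400/22801. Dividing through by −206180/22801 gives the monic gcd m^2+13m+30.

m^2+13m+30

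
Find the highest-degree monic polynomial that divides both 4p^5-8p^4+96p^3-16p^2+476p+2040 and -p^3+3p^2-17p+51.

p^2+17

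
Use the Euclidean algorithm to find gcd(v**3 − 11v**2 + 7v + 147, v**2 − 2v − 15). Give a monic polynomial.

Apply the Euclidean algorithm:
  v**3 − 11v**2 + 7v + 147 = (v − 9)(v**2 − 2v − 15) + (4v + 12)
  v**2 − 2v − 15 = ((1/4)v − 5/4)(4v + 12) + (0)
Last nonzero remainder: 4v + 12. Dividing through by 4 gives the monic gcd v + 3.

v + 3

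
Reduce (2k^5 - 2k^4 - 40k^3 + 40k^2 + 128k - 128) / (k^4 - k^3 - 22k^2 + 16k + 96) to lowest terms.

(2k^2 - 6k + 4)/(k - 3)

Apply the Euclidean algorithm:
  2k^5 - 2k^4 - 40k^3 + 40k^2 + 128k - 128 = (2k)(k^4 - k^3 - 22k^2 + 16k + 96) + (4k^3 + 8k^2 - 64k - 128)
  k^4 - k^3 - 22k^2 + 16k + 96 = ((1/4)k - 3/4)(4k^3 + 8k^2 - 64k - 128) + (0)
Last nonzero remainder: 4k^3 + 8k^2 - 64k - 128. Dividing through by 4 gives the monic gcd k^3 + 2k^2 - 16k - 32.
Cancel k^3 + 2k^2 - 16k - 32 from numerator and denominator to get the reduced form.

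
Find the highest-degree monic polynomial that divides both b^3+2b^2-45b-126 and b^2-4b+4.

1

By polynomial division,
  b^3+2b^2-45b-126 = (b+6)(b^2-4b+4) + (-25b-150)
  b^2-4b+4 = (-(1/25)b+2/5)(-25b-150) + (64)
  -25b-150 = (-(25/64)b-75/32)(64) + (0)
The last nonzero remainder is the constant 64, so the polynomials are coprime and gcd = 1.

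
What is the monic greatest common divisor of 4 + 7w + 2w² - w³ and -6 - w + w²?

By polynomial division,
  -w³ + 2w² + 7w + 4 = (-w + 1)(w² - w - 6) + (2w + 10)
  w² - w - 6 = ((1/2)w - 3)(2w + 10) + (24)
  2w + 10 = ((1/12)w + 5/12)(24) + (0)
The last nonzero remainder is the constant 24, so the polynomials are coprime and gcd = 1.

1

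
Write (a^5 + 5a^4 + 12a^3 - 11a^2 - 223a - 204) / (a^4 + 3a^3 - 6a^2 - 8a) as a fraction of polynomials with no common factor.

Repeated division with remainder:
  a^5 + 5a^4 + 12a^3 - 11a^2 - 223a - 204 = (a + 2)(a^4 + 3a^3 - 6a^2 - 8a) + (12a^3 + 9a^2 - 207a - 204)
  a^4 + 3a^3 - 6a^2 - 8a = ((1/12)a + 3/16)(12a^3 + 9a^2 - 207a - 204) + ((153/16)a^2 + (765/16)a + 153/4)
  12a^3 + 9a^2 - 207a - 204 = ((64/51)a - 16/3)((153/16)a^2 + (765/16)a + 153/4) + (0)
Last nonzero remainder: (153/16)a^2 + (765/16)a + 153/4. Dividing through by 153/16 gives the monic gcd a^2 + 5a + 4.
Cancel a^2 + 5a + 4 from numerator and denominator to get the reduced form.

(a^3 + 8a - 51)/(a^2 - 2a)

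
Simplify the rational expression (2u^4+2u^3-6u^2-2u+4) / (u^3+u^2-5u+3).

(2u^2+6u+4)/(u+3)

By polynomial division,
  2u^4+2u^3-6u^2-2u+4 = (2u)(u^3+u^2-5u+3) + (4u^2-8u+4)
  u^3+u^2-5u+3 = ((1/4)u+3/4)(4u^2-8u+4) + (0)
Last nonzero remainder: 4u^2-8u+4. Dividing through by 4 gives the monic gcd u^2-2u+1.
Cancel u^2-2u+1 from numerator and denominator to get the reduced form.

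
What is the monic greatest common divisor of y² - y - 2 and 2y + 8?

1

Euclidean algorithm in ℚ[y]:
  y² - y - 2 = ((1/2)y - 5/2)(2y + 8) + (18)
  2y + 8 = ((1/9)y + 4/9)(18) + (0)
The last nonzero remainder is the constant 18, so the polynomials are coprime and gcd = 1.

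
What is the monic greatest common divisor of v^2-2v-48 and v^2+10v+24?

Euclidean algorithm in ℚ[v]:
  v^2-2v-48 = (v^2+10v+24) + (-12v-72)
  v^2+10v+24 = (-(1/12)v-1/3)(-12v-72) + (0)
Last nonzero remainder: -12v-72. Dividing through by -12 gives the monic gcd v+6.

v+6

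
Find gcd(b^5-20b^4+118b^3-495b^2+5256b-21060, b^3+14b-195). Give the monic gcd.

By polynomial division,
  b^5-20b^4+118b^3-495b^2+5256b-21060 = (b^2-20b+104)(b^3+14b-195) + (-20b^2-100b-780)
  b^3+14b-195 = (-(1/20)b+1/4)(-20b^2-100b-780) + (0)
Last nonzero remainder: -20b^2-100b-780. Dividing through by -20 gives the monic gcd b^2+5b+39.

b^2+5b+39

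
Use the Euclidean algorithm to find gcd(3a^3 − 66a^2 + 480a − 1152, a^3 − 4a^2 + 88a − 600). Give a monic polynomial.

a − 6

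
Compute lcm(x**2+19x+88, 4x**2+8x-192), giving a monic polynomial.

x**3+13x**2-26x-528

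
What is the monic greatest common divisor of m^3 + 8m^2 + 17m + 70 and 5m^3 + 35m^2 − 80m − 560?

m + 7

By polynomial division,
  m^3 + 8m^2 + 17m + 70 = (1/5)(5m^3 + 35m^2 − 80m − 560) + (m^2 + 33m + 182)
  5m^3 + 35m^2 − 80m − 560 = (5m − 130)(m^2 + 33m + 182) + (3300m + 23100)
  m^2 + 33m + 182 = ((1/3300)m + 13/1650)(3300m + 23100) + (0)
Last nonzero remainder: 3300m + 23100. Dividing through by 3300 gives the monic gcd m + 7.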